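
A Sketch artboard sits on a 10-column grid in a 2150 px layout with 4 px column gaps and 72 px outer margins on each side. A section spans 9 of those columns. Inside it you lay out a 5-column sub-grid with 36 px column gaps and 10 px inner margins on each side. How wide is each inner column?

Subtract both margins: 2150 − 2·72 = 2006 px.
10 columns + 9 column gaps: 10c + 9·4 = 2006.
10c = 2006 − 36 = 1970, so c = 197 px.
9 columns plus 8 column gaps: 1773 + 32 = 1805 px.
Inner content = 1805 − 2·10 = 1785 px.
5 columns + 4 column gaps: 5d + 4·36 = 1785.
5d = 1785 − 144 = 1641, so d = 328.2 px.

328.2 px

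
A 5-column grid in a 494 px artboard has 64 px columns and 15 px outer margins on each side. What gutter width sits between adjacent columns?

Content width = 494 − 2·15 = 464 px.
5·64 + 4g = 464 → 4g = 144 → g = 36 px.

36 px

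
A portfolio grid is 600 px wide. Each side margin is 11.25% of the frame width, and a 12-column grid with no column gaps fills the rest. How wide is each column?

Each margin = 11.25% of 600 = 67.5 px; content = 600 − 2·67.5 = 465 px.
12c = 465 → c = 38.75 px.

38.75 px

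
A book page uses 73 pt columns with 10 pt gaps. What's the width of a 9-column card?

Span of 9: 9·73 + 8·10 = 657 + 80 = 737 pt.

737 pt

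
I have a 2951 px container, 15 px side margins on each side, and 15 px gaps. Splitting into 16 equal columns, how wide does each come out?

Content width = 2951 − 2·15 = 2921 px.
16c + 15·15 = 2921 → 16c = 2696 → c = 168.5 px.

168.5 px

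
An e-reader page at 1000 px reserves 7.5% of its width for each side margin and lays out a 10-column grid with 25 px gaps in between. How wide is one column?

Margins: 7.5% × 1000 = 75 px each, so content = 1000 − 150 = 850 px.
10 columns + 9 gaps: 10c + 9·25 = 850.
10c = 850 − 225 = 625, so c = 62.5 px.

62.5 px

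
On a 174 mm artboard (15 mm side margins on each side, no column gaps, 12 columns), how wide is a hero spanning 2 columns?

Take off 30 mm of margins, leaving 144 mm.
144 / 12 = 12 mm per column.
With no column gaps, 2 columns span 2·12 = 24 mm.

24 mm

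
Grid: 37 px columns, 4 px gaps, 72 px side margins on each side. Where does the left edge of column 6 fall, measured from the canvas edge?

Each column+gutter stride is 41 px; 5 of them past the 72 px margin is 72 + 205 = 277 px.

277 px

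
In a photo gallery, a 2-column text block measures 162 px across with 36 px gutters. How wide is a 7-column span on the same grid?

162 − 1·36 = 126; ÷2 gives c = 63 px.
7-column span = 7·63 + 6·36 = 657 px.

657 px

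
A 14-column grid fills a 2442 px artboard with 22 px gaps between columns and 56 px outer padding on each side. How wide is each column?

Subtract both margins: 2442 − 2·56 = 2330 px.
2330 − 13·22 = 2044; ÷14 gives c = 146 px.

146 px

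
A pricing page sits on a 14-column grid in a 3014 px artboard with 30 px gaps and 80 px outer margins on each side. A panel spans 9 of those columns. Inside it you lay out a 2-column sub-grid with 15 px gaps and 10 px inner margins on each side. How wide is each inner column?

Subtract both margins: 3014 − 2·80 = 2854 px.
Subtracting 13 gaps of 30 leaves 2464 for 14 columns, so c = 176 px.
9 columns plus 8 gaps: 1584 + 240 = 1824 px.
Inner content = 1824 − 2·10 = 1804 px.
2d + 1·15 = 1804 → 2d = 1789 → d = 894.5 px.

894.5 px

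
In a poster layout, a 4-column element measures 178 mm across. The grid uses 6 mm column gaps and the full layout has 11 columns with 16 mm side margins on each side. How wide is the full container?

4c + 3·6 = 178 → 4c = 160 → c = 40 mm.
Adding margins, columns and gutters: 32 + 440 + 60 = 532 mm.

532 mm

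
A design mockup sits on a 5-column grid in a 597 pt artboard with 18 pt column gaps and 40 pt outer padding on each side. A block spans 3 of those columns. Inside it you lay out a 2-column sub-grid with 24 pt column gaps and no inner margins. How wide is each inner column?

Inside the margins: 597 − 80 = 517 pt.
517 − 4·18 = 445; ÷5 gives c = 89 pt.
3-column span = 3·89 + 2·18 = 303 pt.
303 − 1·24 = 279; ÷2 gives d = 139.5 pt.

139.5 pt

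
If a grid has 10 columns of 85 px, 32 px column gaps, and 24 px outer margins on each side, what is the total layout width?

1186 px

Adding margins, columns and gutters: 48 + 850 + 288 = 1186 px.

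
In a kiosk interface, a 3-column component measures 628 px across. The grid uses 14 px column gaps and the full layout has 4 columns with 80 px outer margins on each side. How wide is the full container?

1002 px

Subtracting 2 column gaps of 14 leaves 600 for 3 columns, so c = 200 px.
Adding margins, columns and gutters: 160 + 800 + 42 = 1002 px.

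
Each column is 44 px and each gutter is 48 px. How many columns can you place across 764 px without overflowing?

k columns need k·44 + (k−1)·48 = k·92 − 48.
k·92 − 48 ≤ 764 → k ≤ 812 / 92 ≈ 8.83, so k = 8.

8 columns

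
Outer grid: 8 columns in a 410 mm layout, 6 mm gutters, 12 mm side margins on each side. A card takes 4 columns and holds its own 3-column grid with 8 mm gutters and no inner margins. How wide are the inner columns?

58 mm

Subtract both margins: 410 − 2·12 = 386 mm.
386 − 7·6 = 344; ÷8 gives c = 43 mm.
4-column span = 4·43 + 3·6 = 190 mm.
Subtracting 2 gutters of 8 leaves 174 for 3 columns, so d = 58 mm.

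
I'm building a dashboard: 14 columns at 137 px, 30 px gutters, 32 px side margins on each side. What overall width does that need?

Total width: 2·32 + 14·137 + 13·30 = 2372 px.

2372 px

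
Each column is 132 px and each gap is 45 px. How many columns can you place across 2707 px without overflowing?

Each extra column adds 132 + 45 = 177 px.
(2707 + 45) / 177 = 15.55, so 15 columns fit.

15 columns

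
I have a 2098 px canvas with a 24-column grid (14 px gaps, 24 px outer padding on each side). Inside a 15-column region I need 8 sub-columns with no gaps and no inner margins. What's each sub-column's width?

Outer content = 2098 − 2·24 = 2050 px.
24 columns + 23 gaps: 24c + 23·14 = 2050.
24c = 2050 − 322 = 1728, so c = 72 px.
Span of 15: 15·72 + 14·14 = 1080 + 196 = 1276 px.
1276 / 8 = 159.5 px per column.

159.5 px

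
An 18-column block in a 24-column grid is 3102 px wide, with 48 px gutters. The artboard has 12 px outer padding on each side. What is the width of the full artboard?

18 columns + 17 gutters: 18c + 17·48 = 3102.
18c = 3102 − 816 = 2286, so c = 127 px.
Artboard = 2·12 + 24·127 + 23·48 = 24 + 3048 + 1104 = 4176 px.

4176 px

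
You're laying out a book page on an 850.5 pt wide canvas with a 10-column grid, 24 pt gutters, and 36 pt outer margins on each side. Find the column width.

Content width = 850.5 − 2·36 = 778.5 pt.
10 columns + 9 gutters: 10c + 9·24 = 778.5.
10c = 778.5 − 216 = 562.5, so c = 56.25 pt.

56.25 pt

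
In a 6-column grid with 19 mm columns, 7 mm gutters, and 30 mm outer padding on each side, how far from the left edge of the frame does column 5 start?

134 mm

Column 5 starts at margin + 4·(column + gutter) = 30 + 4·26 = 134 mm.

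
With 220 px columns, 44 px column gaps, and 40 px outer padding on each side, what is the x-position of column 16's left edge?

4000 px

Column 16 starts at margin + 15·(column + gutter) = 40 + 15·264 = 4000 px.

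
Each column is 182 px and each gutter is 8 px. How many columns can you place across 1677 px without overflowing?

8 columns

k columns need k·182 + (k−1)·8 = k·190 − 8.
k·190 − 8 ≤ 1677 → k ≤ 1685 / 190 ≈ 8.87, so k = 8.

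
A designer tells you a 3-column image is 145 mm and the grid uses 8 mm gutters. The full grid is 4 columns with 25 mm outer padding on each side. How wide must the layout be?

246 mm

3 columns + 2 gutters: 3c + 2·8 = 145.
3c = 145 − 16 = 129, so c = 43 mm.
Total width: 2·25 + 4·43 + 3·8 = 246 mm.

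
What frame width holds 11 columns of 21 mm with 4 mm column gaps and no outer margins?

Frame = 11·21 + 10·4 = 231 + 40 = 271 mm.

271 mm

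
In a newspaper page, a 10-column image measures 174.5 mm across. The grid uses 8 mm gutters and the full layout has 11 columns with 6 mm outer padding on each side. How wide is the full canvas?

204.75 mm

10 columns + 9 gutters: 10c + 9·8 = 174.5.
10c = 174.5 − 72 = 102.5, so c = 10.25 mm.
Adding margins, columns and gutters: 12 + 112.75 + 80 = 204.75 mm.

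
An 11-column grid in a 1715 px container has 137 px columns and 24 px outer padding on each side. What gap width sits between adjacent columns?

Content width = 1715 − 2·24 = 1667 px.
Columns use 1507 px, leaving 160 px across 10 gaps = 16 px each.

16 px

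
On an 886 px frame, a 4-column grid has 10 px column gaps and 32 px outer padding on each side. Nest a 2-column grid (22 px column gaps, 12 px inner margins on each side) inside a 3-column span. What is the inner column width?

Take off 64 px of margins, leaving 822 px.
822 − 3·10 = 792; ÷4 gives c = 198 px.
Span of 3: 3·198 + 2·10 = 594 + 20 = 614 px.
Inner content = 614 − 2·12 = 590 px.
590 − 1·22 = 568; ÷2 gives d = 284 px.

284 px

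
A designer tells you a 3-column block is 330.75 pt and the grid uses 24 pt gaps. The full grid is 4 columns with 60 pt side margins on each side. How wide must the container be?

3 columns + 2 gaps: 3c + 2·24 = 330.75.
3c = 330.75 − 48 = 282.75, so c = 94.25 pt.
Container = 2·60 + 4·94.25 + 3·24 = 120 + 377 + 72 = 569 pt.

569 pt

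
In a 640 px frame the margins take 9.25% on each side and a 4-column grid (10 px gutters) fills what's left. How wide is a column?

Each margin = 9.25% of 640 = 59.2 px; content = 640 − 2·59.2 = 521.6 px.
4 columns + 3 gutters: 4c + 3·10 = 521.6.
4c = 521.6 − 30 = 491.6, so c = 122.9 px.

122.9 px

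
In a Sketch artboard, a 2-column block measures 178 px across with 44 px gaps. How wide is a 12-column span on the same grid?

Subtracting 1 gap of 44 leaves 134 for 2 columns, so c = 67 px.
Span of 12: 12·67 + 11·44 = 804 + 484 = 1288 px.

1288 px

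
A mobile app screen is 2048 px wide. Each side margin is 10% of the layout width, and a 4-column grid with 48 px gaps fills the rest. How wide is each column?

2048 × (1 − 2·10%) = 2048 × 80% = 1638.4 px for the columns.
Subtracting 3 gaps of 48 leaves 1494.4 for 4 columns, so c = 373.6 px.

373.6 px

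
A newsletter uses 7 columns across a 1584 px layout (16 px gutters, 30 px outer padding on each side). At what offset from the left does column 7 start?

Content = 1584 − 2·30 = 1524 px.
Subtracting 6 gutters of 16 leaves 1428 for 7 columns, so c = 204 px.
Column 7 starts at margin + 6·(column + gutter) = 30 + 6·220 = 1350 px.

1350 px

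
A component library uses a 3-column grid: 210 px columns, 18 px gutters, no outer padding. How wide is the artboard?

Artboard = 3·210 + 2·18 = 630 + 36 = 666 px.

666 px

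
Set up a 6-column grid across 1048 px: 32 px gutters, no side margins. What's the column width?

148 px

1048 − 5·32 = 888; ÷6 gives c = 148 px.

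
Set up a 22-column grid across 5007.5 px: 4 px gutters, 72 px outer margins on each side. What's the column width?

217.25 px

Subtract both margins: 5007.5 − 2·72 = 4863.5 px.
4863.5 − 21·4 = 4779.5; ÷22 gives c = 217.25 px.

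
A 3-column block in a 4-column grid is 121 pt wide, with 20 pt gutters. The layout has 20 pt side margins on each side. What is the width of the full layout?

Subtracting 2 gutters of 20 leaves 81 for 3 columns, so c = 27 pt.
Layout = 2·20 + 4·27 + 3·20 = 40 + 108 + 60 = 208 pt.

208 pt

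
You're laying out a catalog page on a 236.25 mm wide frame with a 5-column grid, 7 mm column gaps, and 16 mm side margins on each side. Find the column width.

35.25 mm

Inside the margins: 236.25 − 32 = 204.25 mm.
5c + 4·7 = 204.25 → 5c = 176.25 → c = 35.25 mm.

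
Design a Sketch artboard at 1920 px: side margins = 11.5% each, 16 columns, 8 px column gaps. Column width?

1920 × (1 − 2·11.5%) = 1920 × 77% = 1478.4 px for the columns.
Subtracting 15 column gaps of 8 leaves 1358.4 for 16 columns, so c = 84.9 px.

84.9 px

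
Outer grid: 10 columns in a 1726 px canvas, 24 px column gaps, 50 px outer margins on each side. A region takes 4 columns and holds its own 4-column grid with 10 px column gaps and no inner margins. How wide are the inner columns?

151.5 px

Inside the margins: 1726 − 100 = 1626 px.
10 columns + 9 column gaps: 10c + 9·24 = 1626.
10c = 1626 − 216 = 1410, so c = 141 px.
4 columns plus 3 column gaps: 564 + 72 = 636 px.
636 − 3·10 = 606; ÷4 gives d = 151.5 px.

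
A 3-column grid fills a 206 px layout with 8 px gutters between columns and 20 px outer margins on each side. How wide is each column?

50 px

Content width = 206 − 2·20 = 166 px.
166 − 2·8 = 150; ÷3 gives c = 50 px.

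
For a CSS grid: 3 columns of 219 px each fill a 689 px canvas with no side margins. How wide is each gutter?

16 px

3 columns take 3·219 = 657 px; remaining 32 splits into 2 gutters.
g = 32 / 2 = 16 px.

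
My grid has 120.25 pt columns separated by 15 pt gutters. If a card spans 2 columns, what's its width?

255.5 pt

2 columns plus 1 gutter: 240.5 + 15 = 255.5 pt.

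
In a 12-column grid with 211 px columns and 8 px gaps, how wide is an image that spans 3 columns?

649 px

3 columns plus 2 gaps: 633 + 16 = 649 px.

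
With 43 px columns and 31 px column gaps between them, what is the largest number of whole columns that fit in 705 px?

Each extra column adds 43 + 31 = 74 px.
(705 + 31) / 74 = 9.95, so 9 columns fit.

9 columns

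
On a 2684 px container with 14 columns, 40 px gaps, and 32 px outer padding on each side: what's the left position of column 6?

982 px

Inside the margins: 2684 − 64 = 2620 px.
14c + 13·40 = 2620 → 14c = 2100 → c = 150 px.
Before column 6: the margin + 5 columns + 5 gaps.
Offset = 32 + 5·(150 + 40) = 32 + 950 = 982 px.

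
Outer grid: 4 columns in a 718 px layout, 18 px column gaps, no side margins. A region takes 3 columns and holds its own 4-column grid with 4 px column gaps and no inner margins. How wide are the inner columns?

4c + 3·18 = 718 → 4c = 664 → c = 166 px.
Span of 3: 3·166 + 2·18 = 498 + 36 = 534 px.
4d + 3·4 = 534 → 4d = 522 → d = 130.5 px.

130.5 px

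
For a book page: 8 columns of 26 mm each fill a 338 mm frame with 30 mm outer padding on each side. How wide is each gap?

Take off 60 mm of margins, leaving 278 mm.
8·26 + 7g = 278 → 7g = 70 → g = 10 mm.

10 mm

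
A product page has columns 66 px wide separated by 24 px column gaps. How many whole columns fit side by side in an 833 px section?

9 columns

Each extra column adds 66 + 24 = 90 px.
(833 + 24) / 90 = 9.52, so 9 columns fit.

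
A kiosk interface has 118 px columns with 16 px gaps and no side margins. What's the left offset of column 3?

Each column+gutter stride is 134 px; with no margin, 2 of them is 268 px.

268 px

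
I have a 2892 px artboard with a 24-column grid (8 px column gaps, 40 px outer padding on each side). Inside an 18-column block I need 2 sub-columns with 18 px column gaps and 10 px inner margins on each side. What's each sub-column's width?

Inside the margins: 2892 − 80 = 2812 px.
24 columns + 23 column gaps: 24c + 23·8 = 2812.
24c = 2812 − 184 = 2628, so c = 109.5 px.
18-column span = 18·109.5 + 17·8 = 2107 px.
Inner content = 2107 − 2·10 = 2087 px.
2087 − 1·18 = 2069; ÷2 gives d = 1034.5 px.

1034.5 px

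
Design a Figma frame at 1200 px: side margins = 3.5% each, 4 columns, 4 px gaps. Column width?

Each margin = 3.5% of 1200 = 42 px; content = 1200 − 2·42 = 1116 px.
4c + 3·4 = 1116 → 4c = 1104 → c = 276 px.

276 px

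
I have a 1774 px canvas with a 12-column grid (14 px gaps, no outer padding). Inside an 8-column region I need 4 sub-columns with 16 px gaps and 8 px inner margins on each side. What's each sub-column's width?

278.5 px

12c + 11·14 = 1774 → 12c = 1620 → c = 135 px.
8-column span = 8·135 + 7·14 = 1178 px.
Inner content = 1178 − 2·8 = 1162 px.
4d + 3·16 = 1162 → 4d = 1114 → d = 278.5 px.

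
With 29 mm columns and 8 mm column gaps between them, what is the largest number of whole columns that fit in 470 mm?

12 columns

k columns need k·29 + (k−1)·8 = k·37 − 8.
k·37 − 8 ≤ 470 → k ≤ 478 / 37 ≈ 12.92, so k = 12.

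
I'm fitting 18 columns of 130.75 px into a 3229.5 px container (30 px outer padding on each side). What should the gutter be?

48 px

Subtract both margins: 3229.5 − 2·30 = 3169.5 px.
Columns use 2353.5 px, leaving 816 px across 17 gutters = 48 px each.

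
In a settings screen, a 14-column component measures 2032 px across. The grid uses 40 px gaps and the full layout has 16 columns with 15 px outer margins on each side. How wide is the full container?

2032 − 13·40 = 1512; ÷14 gives c = 108 px.
Total width: 2·15 + 16·108 + 15·40 = 2358 px.

2358 px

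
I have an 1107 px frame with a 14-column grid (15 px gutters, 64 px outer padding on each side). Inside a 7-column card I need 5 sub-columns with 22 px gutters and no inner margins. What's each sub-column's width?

Inside the margins: 1107 − 128 = 979 px.
979 − 13·15 = 784; ÷14 gives c = 56 px.
7 columns plus 6 gutters: 392 + 90 = 482 px.
Subtracting 4 gutters of 22 leaves 394 for 5 columns, so d = 78.8 px.

78.8 px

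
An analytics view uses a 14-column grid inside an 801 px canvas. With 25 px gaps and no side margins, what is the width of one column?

14c + 13·25 = 801 → 14c = 476 → c = 34 px.

34 px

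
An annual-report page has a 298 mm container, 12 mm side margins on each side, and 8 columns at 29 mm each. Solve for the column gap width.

6 mm

Content width = 298 − 2·12 = 274 mm.
8·29 + 7g = 274 → 7g = 42 → g = 6 mm.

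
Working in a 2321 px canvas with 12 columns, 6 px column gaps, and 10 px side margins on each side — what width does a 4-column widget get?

Subtract both margins: 2321 − 2·10 = 2301 px.
Subtracting 11 column gaps of 6 leaves 2235 for 12 columns, so c = 186.25 px.
Span of 4: 4·186.25 + 3·6 = 745 + 18 = 763 px.

763 px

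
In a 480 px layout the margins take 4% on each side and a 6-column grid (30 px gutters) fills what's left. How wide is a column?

480 × (1 − 2·4%) = 480 × 92% = 441.6 px for the columns.
441.6 − 5·30 = 291.6; ÷6 gives c = 48.6 px.

48.6 px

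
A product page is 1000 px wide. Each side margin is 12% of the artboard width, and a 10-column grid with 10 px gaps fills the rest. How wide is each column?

67 px

1000 × (1 − 2·12%) = 1000 × 76% = 760 px for the columns.
10 columns + 9 gaps: 10c + 9·10 = 760.
10c = 760 − 90 = 670, so c = 67 px.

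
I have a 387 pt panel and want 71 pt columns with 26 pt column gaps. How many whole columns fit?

4 columns

k columns need k·71 + (k−1)·26 = k·97 − 26.
k·97 − 26 ≤ 387 → k ≤ 413 / 97 ≈ 4.26, so k = 4.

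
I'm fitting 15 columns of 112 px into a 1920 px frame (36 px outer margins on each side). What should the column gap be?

12 px

Subtract both margins: 1920 − 2·36 = 1848 px.
15 columns take 15·112 = 1680 px; remaining 168 splits into 14 column gaps.
g = 168 / 14 = 12 px.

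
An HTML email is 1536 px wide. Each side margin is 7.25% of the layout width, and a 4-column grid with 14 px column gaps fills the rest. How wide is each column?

Each margin = 7.25% of 1536 = 111.36 px; content = 1536 − 2·111.36 = 1313.28 px.
Subtracting 3 column gaps of 14 leaves 1271.28 for 4 columns, so c = 317.82 px.

317.82 px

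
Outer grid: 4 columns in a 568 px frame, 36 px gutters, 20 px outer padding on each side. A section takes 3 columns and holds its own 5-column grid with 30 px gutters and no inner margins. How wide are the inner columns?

Inside the margins: 568 − 40 = 528 px.
4 columns + 3 gutters: 4c + 3·36 = 528.
4c = 528 − 108 = 420, so c = 105 px.
3 columns plus 2 gutters: 315 + 72 = 387 px.
5d + 4·30 = 387 → 5d = 267 → d = 53.4 px.

53.4 px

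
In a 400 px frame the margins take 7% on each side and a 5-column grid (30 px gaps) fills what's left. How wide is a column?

44.8 px

400 × (1 − 2·7%) = 400 × 86% = 344 px for the columns.
5 columns + 4 gaps: 5c + 4·30 = 344.
5c = 344 − 120 = 224, so c = 44.8 px.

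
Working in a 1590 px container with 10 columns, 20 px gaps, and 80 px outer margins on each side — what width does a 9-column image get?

Inside the margins: 1590 − 160 = 1430 px.
Subtracting 9 gaps of 20 leaves 1250 for 10 columns, so c = 125 px.
Span of 9: 9·125 + 8·20 = 1125 + 160 = 1285 px.

1285 px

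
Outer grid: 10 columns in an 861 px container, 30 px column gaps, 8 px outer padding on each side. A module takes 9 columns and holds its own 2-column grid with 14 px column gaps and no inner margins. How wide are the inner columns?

371.75 px

Outer content = 861 − 2·8 = 845 px.
10c + 9·30 = 845 → 10c = 575 → c = 57.5 px.
9-column span = 9·57.5 + 8·30 = 757.5 px.
2d + 1·14 = 757.5 → 2d = 743.5 → d = 371.75 px.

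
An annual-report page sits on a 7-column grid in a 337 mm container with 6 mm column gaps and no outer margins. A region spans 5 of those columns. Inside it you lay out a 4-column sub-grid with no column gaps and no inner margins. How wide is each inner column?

59.75 mm

7 columns + 6 column gaps: 7c + 6·6 = 337.
7c = 337 − 36 = 301, so c = 43 mm.
Span of 5: 5·43 + 4·6 = 215 + 24 = 239 mm.
239 / 4 = 59.75 mm per column.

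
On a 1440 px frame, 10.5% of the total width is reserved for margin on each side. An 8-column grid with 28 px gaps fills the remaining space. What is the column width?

117.7 px

Each margin = 10.5% of 1440 = 151.2 px; content = 1440 − 2·151.2 = 1137.6 px.
8c + 7·28 = 1137.6 → 8c = 941.6 → c = 117.7 px.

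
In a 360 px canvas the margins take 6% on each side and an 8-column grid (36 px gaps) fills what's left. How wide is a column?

360 × (1 − 2·6%) = 360 × 88% = 316.8 px for the columns.
8 columns + 7 gaps: 8c + 7·36 = 316.8.
8c = 316.8 − 252 = 64.8, so c = 8.1 px.

8.1 px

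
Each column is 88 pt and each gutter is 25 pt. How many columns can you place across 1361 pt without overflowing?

12 columns

k columns need k·88 + (k−1)·25 = k·113 − 25.
k·113 − 25 ≤ 1361 → k ≤ 1386 / 113 ≈ 12.27, so k = 12.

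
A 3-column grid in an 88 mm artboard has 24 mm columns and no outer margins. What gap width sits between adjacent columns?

8 mm

Columns use 72 mm, leaving 16 mm across 2 gaps = 8 mm each.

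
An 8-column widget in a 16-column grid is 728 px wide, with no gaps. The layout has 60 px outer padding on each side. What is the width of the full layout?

With no gaps, each column is 728/8 = 91 px.
Summing: 120 + 1456 = 1576 px.

1576 px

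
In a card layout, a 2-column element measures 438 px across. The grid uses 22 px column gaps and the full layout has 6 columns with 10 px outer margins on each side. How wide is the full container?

1378 px

Subtracting 1 column gap of 22 leaves 416 for 2 columns, so c = 208 px.
Adding margins, columns and gutters: 20 + 1248 + 110 = 1378 px.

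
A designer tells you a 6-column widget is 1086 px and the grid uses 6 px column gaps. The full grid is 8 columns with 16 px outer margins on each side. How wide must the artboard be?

1482 px

6 columns + 5 column gaps: 6c + 5·6 = 1086.
6c = 1086 − 30 = 1056, so c = 176 px.
Adding margins, columns and gutters: 32 + 1408 + 42 = 1482 px.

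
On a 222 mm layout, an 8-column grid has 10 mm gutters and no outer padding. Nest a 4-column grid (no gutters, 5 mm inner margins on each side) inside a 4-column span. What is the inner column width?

222 − 7·10 = 152; ÷8 gives c = 19 mm.
4-column span = 4·19 + 3·10 = 106 mm.
Inner content = 106 − 2·5 = 96 mm.
4d = 96 → d = 24 mm.

24 mm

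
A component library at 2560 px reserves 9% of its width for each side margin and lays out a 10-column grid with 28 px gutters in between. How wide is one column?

184.72 px

Each margin = 9% of 2560 = 230.4 px; content = 2560 − 2·230.4 = 2099.2 px.
Subtracting 9 gutters of 28 leaves 1847.2 for 10 columns, so c = 184.72 px.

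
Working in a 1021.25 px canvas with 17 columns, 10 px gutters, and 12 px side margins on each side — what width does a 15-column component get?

878.75 px

Take off 24 px of margins, leaving 997.25 px.
997.25 − 16·10 = 837.25; ÷17 gives c = 49.25 px.
Span of 15: 15·49.25 + 14·10 = 738.75 + 140 = 878.75 px.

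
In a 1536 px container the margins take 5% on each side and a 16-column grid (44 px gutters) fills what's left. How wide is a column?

45.15 px

Margins: 5% × 1536 = 76.8 px each, so content = 1536 − 153.6 = 1382.4 px.
1382.4 − 15·44 = 722.4; ÷16 gives c = 45.15 px.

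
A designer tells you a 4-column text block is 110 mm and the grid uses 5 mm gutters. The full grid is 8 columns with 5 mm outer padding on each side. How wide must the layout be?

4c + 3·5 = 110 → 4c = 95 → c = 23.75 mm.
Total width: 2·5 + 8·23.75 + 7·5 = 235 mm.

235 mm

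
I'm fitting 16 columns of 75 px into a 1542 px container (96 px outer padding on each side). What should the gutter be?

10 px

Take off 192 px of margins, leaving 1350 px.
Columns use 1200 px, leaving 150 px across 15 gutters = 10 px each.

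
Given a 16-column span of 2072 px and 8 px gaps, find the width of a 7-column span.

902 px

2072 − 15·8 = 1952; ÷16 gives c = 122 px.
7-column span = 7·122 + 6·8 = 902 px.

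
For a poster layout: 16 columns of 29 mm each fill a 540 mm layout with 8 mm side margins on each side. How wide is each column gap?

4 mm

Subtract both margins: 540 − 2·8 = 524 mm.
16·29 + 15g = 524 → 15g = 60 → g = 4 mm.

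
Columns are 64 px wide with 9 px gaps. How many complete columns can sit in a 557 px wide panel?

Each extra column adds 64 + 9 = 73 px.
(557 + 9) / 73 = 7.75, so 7 columns fit.

7 columns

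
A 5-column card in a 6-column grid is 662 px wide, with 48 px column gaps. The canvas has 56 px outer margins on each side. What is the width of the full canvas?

916 px

662 − 4·48 = 470; ÷5 gives c = 94 px.
Canvas = 2·56 + 6·94 + 5·48 = 112 + 564 + 240 = 916 px.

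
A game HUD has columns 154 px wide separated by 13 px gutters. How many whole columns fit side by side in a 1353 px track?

8 columns

k columns need k·154 + (k−1)·13 = k·167 − 13.
k·167 − 13 ≤ 1353 → k ≤ 1366 / 167 ≈ 8.18, so k = 8.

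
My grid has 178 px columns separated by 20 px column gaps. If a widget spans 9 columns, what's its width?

1762 px

Span of 9: 9·178 + 8·20 = 1602 + 160 = 1762 px.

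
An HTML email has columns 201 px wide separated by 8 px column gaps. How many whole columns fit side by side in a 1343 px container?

6 columns: 6·201 + 5·8 = 1246 px ≤ 1343.
7 columns: 1455 px > 1343. So 6.

6 columns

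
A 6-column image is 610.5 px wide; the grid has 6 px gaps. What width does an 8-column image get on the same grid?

816 px

Subtracting 5 gaps of 6 leaves 580.5 for 6 columns, so c = 96.75 px.
8 columns plus 7 gaps: 774 + 42 = 816 px.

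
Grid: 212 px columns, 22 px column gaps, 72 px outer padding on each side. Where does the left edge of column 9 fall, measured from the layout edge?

1944 px

Before column 9: the margin + 8 columns + 8 column gaps.
Offset = 72 + 8·(212 + 22) = 72 + 1872 = 1944 px.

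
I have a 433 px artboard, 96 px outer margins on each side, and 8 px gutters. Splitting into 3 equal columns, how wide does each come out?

Subtract both margins: 433 − 2·96 = 241 px.
3c + 2·8 = 241 → 3c = 225 → c = 75 px.

75 px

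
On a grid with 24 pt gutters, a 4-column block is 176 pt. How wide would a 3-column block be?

Subtracting 3 gutters of 24 leaves 104 for 4 columns, so c = 26 pt.
3-column span = 3·26 + 2·24 = 126 pt.

126 pt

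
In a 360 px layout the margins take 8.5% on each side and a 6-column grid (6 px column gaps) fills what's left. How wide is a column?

44.8 px

Margins: 8.5% × 360 = 30.6 px each, so content = 360 − 61.2 = 298.8 px.
298.8 − 5·6 = 268.8; ÷6 gives c = 44.8 px.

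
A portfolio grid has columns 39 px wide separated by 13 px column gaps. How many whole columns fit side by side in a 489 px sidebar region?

Each extra column adds 39 + 13 = 52 px.
(489 + 13) / 52 = 9.65, so 9 columns fit.

9 columns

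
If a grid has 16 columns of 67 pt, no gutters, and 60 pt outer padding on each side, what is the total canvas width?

Total width: 2·60 + 16·67 = 1192 pt.

1192 pt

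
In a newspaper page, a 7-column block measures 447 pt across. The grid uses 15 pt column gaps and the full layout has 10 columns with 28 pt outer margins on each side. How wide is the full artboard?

701 pt

7c + 6·15 = 447 → 7c = 357 → c = 51 pt.
Total width: 2·28 + 10·51 + 9·15 = 701 pt.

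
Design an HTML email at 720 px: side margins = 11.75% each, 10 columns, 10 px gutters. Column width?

Margins: 11.75% × 720 = 84.6 px each, so content = 720 − 169.2 = 550.8 px.
550.8 − 9·10 = 460.8; ÷10 gives c = 46.08 px.

46.08 px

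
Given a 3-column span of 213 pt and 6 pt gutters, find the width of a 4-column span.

3 columns + 2 gutters: 3c + 2·6 = 213.
3c = 213 − 12 = 201, so c = 67 pt.
4 columns plus 3 gutters: 268 + 18 = 286 pt.

286 pt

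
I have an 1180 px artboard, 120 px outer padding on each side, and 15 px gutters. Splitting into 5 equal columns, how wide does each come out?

176 px

Inside the margins: 1180 − 240 = 940 px.
5c + 4·15 = 940 → 5c = 880 → c = 176 px.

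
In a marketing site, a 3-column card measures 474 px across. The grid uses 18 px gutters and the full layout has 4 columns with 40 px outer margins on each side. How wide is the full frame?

718 px

3 columns + 2 gutters: 3c + 2·18 = 474.
3c = 474 − 36 = 438, so c = 146 px.
Total width: 2·40 + 4·146 + 3·18 = 718 px.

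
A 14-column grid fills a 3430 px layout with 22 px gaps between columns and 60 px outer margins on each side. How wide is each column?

216 px

Content width = 3430 − 2·60 = 3310 px.
14c + 13·22 = 3310 → 14c = 3024 → c = 216 px.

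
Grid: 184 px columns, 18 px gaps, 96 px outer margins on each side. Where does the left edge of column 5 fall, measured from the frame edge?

Column 5 starts at margin + 4·(column + gutter) = 96 + 4·202 = 904 px.

904 px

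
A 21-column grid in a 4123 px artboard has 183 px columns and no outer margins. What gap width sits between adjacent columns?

14 px

21 columns take 21·183 = 3843 px; remaining 280 splits into 20 gaps.
g = 280 / 20 = 14 px.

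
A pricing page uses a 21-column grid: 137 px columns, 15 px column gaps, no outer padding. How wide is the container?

Summing: 2877 + 300 = 3177 px.

3177 px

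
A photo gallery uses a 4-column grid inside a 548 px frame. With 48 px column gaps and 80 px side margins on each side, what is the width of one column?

Subtract both margins: 548 − 2·80 = 388 px.
Subtracting 3 column gaps of 48 leaves 244 for 4 columns, so c = 61 px.

61 px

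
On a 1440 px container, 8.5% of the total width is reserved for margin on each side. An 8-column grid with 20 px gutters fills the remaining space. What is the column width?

Margins: 8.5% × 1440 = 122.4 px each, so content = 1440 − 244.8 = 1195.2 px.
1195.2 − 7·20 = 1055.2; ÷8 gives c = 131.9 px.

131.9 px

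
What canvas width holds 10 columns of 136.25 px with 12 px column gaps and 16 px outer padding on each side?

1502.5 px

Canvas = 2·16 + 10·136.25 + 9·12 = 32 + 1362.5 + 108 = 1502.5 px.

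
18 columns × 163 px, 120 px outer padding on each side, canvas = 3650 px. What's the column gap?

28 px

Take off 240 px of margins, leaving 3410 px.
Columns use 2934 px, leaving 476 px across 17 column gaps = 28 px each.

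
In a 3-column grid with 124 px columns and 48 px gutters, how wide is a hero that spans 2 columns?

296 px

Span of 2: 2·124 + 1·48 = 248 + 48 = 296 px.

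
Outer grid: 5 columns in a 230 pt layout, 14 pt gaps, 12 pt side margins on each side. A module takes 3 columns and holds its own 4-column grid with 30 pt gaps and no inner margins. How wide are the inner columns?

Take off 24 pt of margins, leaving 206 pt.
5 columns + 4 gaps: 5c + 4·14 = 206.
5c = 206 − 56 = 150, so c = 30 pt.
3 columns plus 2 gaps: 90 + 28 = 118 pt.
4d + 3·30 = 118 → 4d = 28 → d = 7 pt.

7 pt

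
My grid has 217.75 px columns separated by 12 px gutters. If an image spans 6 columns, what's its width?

6 columns plus 5 gutters: 1306.5 + 60 = 1366.5 px.

1366.5 px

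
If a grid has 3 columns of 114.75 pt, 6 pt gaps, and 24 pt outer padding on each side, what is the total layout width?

Layout = 2·24 + 3·114.75 + 2·6 = 48 + 344.25 + 12 = 404.25 pt.

404.25 pt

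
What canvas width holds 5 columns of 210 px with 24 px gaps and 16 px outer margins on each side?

1178 px

Total width: 2·16 + 5·210 + 4·24 = 1178 px.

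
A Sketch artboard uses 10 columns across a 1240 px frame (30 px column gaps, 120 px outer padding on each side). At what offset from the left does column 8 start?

841 px

Inside the margins: 1240 − 240 = 1000 px.
1000 − 9·30 = 730; ÷10 gives c = 73 px.
Each column+gutter stride is 103 px; 7 of them past the 120 px margin is 120 + 721 = 841 px.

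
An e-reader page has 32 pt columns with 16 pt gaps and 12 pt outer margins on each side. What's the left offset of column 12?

540 pt

Each column+gutter stride is 48 pt; 11 of them past the 12 pt margin is 12 + 528 = 540 pt.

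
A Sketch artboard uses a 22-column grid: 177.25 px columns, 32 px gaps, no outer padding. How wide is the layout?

4571.5 px

Summing: 3899.5 + 672 = 4571.5 px.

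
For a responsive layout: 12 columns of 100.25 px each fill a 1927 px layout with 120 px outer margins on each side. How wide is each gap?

44 px

Inside the margins: 1927 − 240 = 1687 px.
Columns use 1203 px, leaving 484 px across 11 gaps = 44 px each.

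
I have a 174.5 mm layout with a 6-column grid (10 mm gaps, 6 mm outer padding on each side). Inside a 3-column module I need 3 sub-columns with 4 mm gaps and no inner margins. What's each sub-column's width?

22.75 mm

Outer content = 174.5 − 2·6 = 162.5 mm.
162.5 − 5·10 = 112.5; ÷6 gives c = 18.75 mm.
Span of 3: 3·18.75 + 2·10 = 56.25 + 20 = 76.25 mm.
76.25 − 2·4 = 68.25; ÷3 gives d = 22.75 mm.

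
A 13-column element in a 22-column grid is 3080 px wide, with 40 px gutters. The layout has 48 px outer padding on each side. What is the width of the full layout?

5336 px

13c + 12·40 = 3080 → 13c = 2600 → c = 200 px.
Layout = 2·48 + 22·200 + 21·40 = 96 + 4400 + 840 = 5336 px.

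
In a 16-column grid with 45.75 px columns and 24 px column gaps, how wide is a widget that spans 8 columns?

534 px

8 columns plus 7 column gaps: 366 + 168 = 534 px.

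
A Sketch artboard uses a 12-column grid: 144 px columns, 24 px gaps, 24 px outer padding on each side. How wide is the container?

Total width: 2·24 + 12·144 + 11·24 = 2040 px.

2040 px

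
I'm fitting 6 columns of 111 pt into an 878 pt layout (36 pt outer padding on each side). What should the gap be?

28 pt

Subtract both margins: 878 − 2·36 = 806 pt.
Columns use 666 pt, leaving 140 pt across 5 gaps = 28 pt each.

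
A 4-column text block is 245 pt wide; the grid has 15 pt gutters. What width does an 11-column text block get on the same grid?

Subtracting 3 gutters of 15 leaves 200 for 4 columns, so c = 50 pt.
11-column span = 11·50 + 10·15 = 700 pt.

700 pt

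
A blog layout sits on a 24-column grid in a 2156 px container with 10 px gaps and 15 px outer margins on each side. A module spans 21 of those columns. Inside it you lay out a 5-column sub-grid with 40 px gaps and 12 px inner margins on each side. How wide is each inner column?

335 px

Outer content = 2156 − 2·15 = 2126 px.
24 columns + 23 gaps: 24c + 23·10 = 2126.
24c = 2126 − 230 = 1896, so c = 79 px.
21-column span = 21·79 + 20·10 = 1859 px.
Inner content = 1859 − 2·12 = 1835 px.
Subtracting 4 gaps of 40 leaves 1675 for 5 columns, so d = 335 px.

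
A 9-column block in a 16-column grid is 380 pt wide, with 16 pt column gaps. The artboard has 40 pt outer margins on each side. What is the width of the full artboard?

9 columns + 8 column gaps: 9c + 8·16 = 380.
9c = 380 − 128 = 252, so c = 28 pt.
Adding margins, columns and gutters: 80 + 448 + 240 = 768 pt.

768 pt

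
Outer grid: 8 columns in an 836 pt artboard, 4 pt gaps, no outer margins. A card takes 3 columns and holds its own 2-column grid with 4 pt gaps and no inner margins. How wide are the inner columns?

153.5 pt

Subtracting 7 gaps of 4 leaves 808 for 8 columns, so c = 101 pt.
3-column span = 3·101 + 2·4 = 311 pt.
2 columns + 1 gap: 2d + 1·4 = 311.
2d = 311 − 4 = 307, so d = 153.5 pt.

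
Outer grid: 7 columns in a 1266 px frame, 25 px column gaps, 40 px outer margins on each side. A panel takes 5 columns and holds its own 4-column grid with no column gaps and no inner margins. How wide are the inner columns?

Inside the margins: 1266 − 80 = 1186 px.
1186 − 6·25 = 1036; ÷7 gives c = 148 px.
Span of 5: 5·148 + 4·25 = 740 + 100 = 840 px.
840 / 4 = 210 px per column.

210 px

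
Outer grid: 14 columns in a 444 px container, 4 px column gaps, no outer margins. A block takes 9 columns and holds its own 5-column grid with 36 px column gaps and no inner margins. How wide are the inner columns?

28 px

14c + 13·4 = 444 → 14c = 392 → c = 28 px.
9-column span = 9·28 + 8·4 = 284 px.
Subtracting 4 column gaps of 36 leaves 140 for 5 columns, so d = 28 px.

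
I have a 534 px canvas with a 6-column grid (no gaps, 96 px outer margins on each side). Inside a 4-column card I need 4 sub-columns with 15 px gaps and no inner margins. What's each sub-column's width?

45.75 px

Inside the margins: 534 − 192 = 342 px.
6c = 342 → c = 57 px.
With no gaps, 4 columns span 4·57 = 228 px.
4d + 3·15 = 228 → 4d = 183 → d = 45.75 px.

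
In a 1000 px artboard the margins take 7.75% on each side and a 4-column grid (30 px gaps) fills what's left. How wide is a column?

188.75 px

Each margin = 7.75% of 1000 = 77.5 px; content = 1000 − 2·77.5 = 845 px.
845 − 3·30 = 755; ÷4 gives c = 188.75 px.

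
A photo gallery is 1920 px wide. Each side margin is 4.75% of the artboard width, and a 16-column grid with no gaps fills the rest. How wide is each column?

Margins: 4.75% × 1920 = 91.2 px each, so content = 1920 − 182.4 = 1737.6 px.
16c = 1737.6 → c = 108.6 px.

108.6 px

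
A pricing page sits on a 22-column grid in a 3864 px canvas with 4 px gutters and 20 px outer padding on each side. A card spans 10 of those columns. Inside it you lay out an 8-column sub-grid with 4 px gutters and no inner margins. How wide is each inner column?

Subtract both margins: 3864 − 2·20 = 3824 px.
22 columns + 21 gutters: 22c + 21·4 = 3824.
22c = 3824 − 84 = 3740, so c = 170 px.
10 columns plus 9 gutters: 1700 + 36 = 1736 px.
8 columns + 7 gutters: 8d + 7·4 = 1736.
8d = 1736 − 28 = 1708, so d = 213.5 px.

213.5 px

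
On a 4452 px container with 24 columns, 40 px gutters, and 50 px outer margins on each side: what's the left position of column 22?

Take off 100 px of margins, leaving 4352 px.
Subtracting 23 gutters of 40 leaves 3432 for 24 columns, so c = 143 px.
Before column 22: the margin + 21 columns + 21 gutters.
Offset = 50 + 21·(143 + 40) = 50 + 3843 = 3893 px.

3893 px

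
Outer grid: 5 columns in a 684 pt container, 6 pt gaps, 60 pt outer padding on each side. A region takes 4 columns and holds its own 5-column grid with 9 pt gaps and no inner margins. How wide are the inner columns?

82.8 pt

Subtract both margins: 684 − 2·60 = 564 pt.
564 − 4·6 = 540; ÷5 gives c = 108 pt.
Span of 4: 4·108 + 3·6 = 432 + 18 = 450 pt.
5 columns + 4 gaps: 5d + 4·9 = 450.
5d = 450 − 36 = 414, so d = 82.8 pt.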